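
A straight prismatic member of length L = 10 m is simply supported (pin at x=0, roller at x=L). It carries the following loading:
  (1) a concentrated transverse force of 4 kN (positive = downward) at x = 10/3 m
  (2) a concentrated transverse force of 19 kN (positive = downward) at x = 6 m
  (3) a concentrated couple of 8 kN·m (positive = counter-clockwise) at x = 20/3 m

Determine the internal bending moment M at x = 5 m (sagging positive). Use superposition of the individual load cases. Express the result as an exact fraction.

Load 1 — point force P=4 kN at a=10/3 m (b=L-a=20/3):
  M_1 = Pa(L-x)/L  [x>a] = 4·(10/3)·(10-5)/10 = 20/3 kN·m
Load 2 — point force P=19 kN at a=6 m (b=L-a=4):
  M_2 = Pbx/L  [x≤a] = 19·4·5/10 = 38 kN·m
Load 3 — applied couple M₀=8 kN·m at a=20/3 m (b=L-a=10/3):
  M_3 = M₀x/L  [x≤a] = 8·5/10 = 4 kN·m
Superposition: M = Σ M_i = 146/3 kN·m ≈ 48.666667 kN·m

M(5) = 146/3 kN·m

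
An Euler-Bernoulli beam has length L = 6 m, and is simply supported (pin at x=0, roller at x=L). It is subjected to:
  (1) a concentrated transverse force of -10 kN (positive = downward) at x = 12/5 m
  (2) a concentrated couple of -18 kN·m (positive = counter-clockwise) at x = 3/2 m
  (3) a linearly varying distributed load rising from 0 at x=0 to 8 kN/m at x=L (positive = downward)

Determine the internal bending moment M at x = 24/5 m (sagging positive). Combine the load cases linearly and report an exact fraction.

Load 1 — point force P=-10 kN at a=12/5 m (b=L-a=18/5):
  M_1 = Pa(L-x)/L  [x>a] = (-10)·(12/5)·(6-(24/5))/6 = -24/5 kN·m
Load 2 — applied couple M₀=-18 kN·m at a=3/2 m (b=L-a=9/2):
  M_2 = M₀x/L - M₀  [x>a] = (-18)·(24/5)/6 - (-18) = 18/5 kN·m
Load 3 — triangular load w₀=8 kN/m (0→w₀ over full span):
  M_3 = w₀Lx/6 - w₀x³/(6L) = 8·6·(24/5)/6 - 8·(24/5)³/(6·6) = 1728/125 kN·m
Superposition: M = Σ M_i = 1578/125 kN·m ≈ 12.624000 kN·m

M(24/5) = 1578/125 kN·m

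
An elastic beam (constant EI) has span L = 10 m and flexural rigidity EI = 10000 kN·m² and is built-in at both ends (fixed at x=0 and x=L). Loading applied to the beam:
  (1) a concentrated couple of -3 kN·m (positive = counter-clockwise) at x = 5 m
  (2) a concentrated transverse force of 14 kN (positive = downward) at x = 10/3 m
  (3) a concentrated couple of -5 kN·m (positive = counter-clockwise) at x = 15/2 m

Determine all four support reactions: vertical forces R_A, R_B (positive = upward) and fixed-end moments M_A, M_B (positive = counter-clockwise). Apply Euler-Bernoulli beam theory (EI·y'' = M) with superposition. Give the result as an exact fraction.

Load 1 — applied couple M₀=-3 kN·m at a=5 m (b=L-a=5):
  R_A = 6M₀ab/L³ = 6·(-3)·5·5/10³ = -9/20 kN
  M_A = M₀b(2a-b)/L² = (-3)·5·(2·5-5)/10² = -3/4 kN·m
  R_B = -6M₀ab/L³ = -6·(-3)·5·5/10³ = 9/20 kN
  M_B = M₀a(2b-a)/L² = (-3)·5·(2·5-5)/10² = -3/4 kN·m
Load 2 — point force P=14 kN at a=10/3 m (b=L-a=20/3):
  R_A = Pb²(3a+b)/L³ = 14·(20/3)²·(3·(10/3)+(20/3))/10³ = 280/27 kN
  M_A = Pab²/L² = 14·(10/3)·(20/3)²/10² = 560/27 kN·m
  R_B = Pa²(a+3b)/L³ = 14·(10/3)²·((10/3)+3·(20/3))/10³ = 98/27 kN
  M_B = -Pa²b/L² = -14·(10/3)²·(20/3)/10² = -280/27 kN·m
Load 3 — applied couple M₀=-5 kN·m at a=15/2 m (b=L-a=5/2):
  R_A = 6M₀ab/L³ = 6·(-5)·(15/2)·(5/2)/10³ = -9/16 kN
  M_A = M₀b(2a-b)/L² = (-5)·(5/2)·(2·(15/2)-(5/2))/10² = -25/16 kN·m
  R_B = -6M₀ab/L³ = -6·(-5)·(15/2)·(5/2)/10³ = 9/16 kN
  M_B = M₀a(2b-a)/L² = (-5)·(15/2)·(2·(5/2)-(15/2))/10² = 15/16 kN·m
Superposition: R_A = 20213/2160 kN, M_A = 7961/432 kN·m, R_B = 10027/2160 kN, M_B = -4399/432 kN·m

R_A = 20213/2160 kN, M_A = 7961/432 kN·m, R_B = 10027/2160 kN, M_B = -4399/432 kN·m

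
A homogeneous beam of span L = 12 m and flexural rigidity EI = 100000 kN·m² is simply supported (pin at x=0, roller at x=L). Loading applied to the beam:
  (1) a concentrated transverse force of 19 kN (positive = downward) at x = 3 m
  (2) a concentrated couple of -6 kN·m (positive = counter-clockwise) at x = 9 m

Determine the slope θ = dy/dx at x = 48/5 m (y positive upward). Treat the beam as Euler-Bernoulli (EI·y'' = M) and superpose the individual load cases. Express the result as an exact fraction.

θ(48/5) = 16701/20000000 rad

Load 1 — point force P=19 kN at a=3 m (b=L-a=9):
  θ_1 = -Pa(2L²-6Lx+3x²+a²)/(6LEI)  [x>a] = -19·3·(2·12²-6·12·(48/5)+3·(48/5)²+3²)/(6·12·100000) = 18639/20000000 rad
Load 2 — applied couple M₀=-6 kN·m at a=9 m (b=L-a=3):
  θ_2 = (M₀x²/(2L)-M₀(x-a)+C₁)/EI  [x>a] with C₁=M₀(3b²-L²)/(6L)=39/4 = ((-6)·(48/5)²/(2·12)-(-6)·((48/5)-9)+(39/4))/100000 = -969/10000000 rad
Superposition: θ = Σ θ_i = 16701/20000000 rad ≈ 0.000835 rad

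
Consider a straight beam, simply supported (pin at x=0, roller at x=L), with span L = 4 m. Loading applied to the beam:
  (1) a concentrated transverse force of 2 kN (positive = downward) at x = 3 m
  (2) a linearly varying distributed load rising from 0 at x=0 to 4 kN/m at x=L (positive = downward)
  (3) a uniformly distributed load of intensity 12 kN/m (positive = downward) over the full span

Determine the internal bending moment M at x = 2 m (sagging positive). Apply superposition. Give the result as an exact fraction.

M(2) = 29 kN·m

Load 1 — point force P=2 kN at a=3 m (b=L-a=1):
  M_1 = Pbx/L  [x≤a] = 2·1·2/4 = 1 kN·m
Load 2 — triangular load w₀=4 kN/m (0→w₀ over full span):
  M_2 = w₀Lx/6 - w₀x³/(6L) = 4·4·2/6 - 4·2³/(6·4) = 4 kN·m
Load 3 — uniform load w=12 kN/m over full span:
  M_3 = wx(L-x)/2 = 12·2·(4-2)/2 = 24 kN·m
Superposition: M = Σ M_i = 29 kN·m ≈ 29.000000 kN·m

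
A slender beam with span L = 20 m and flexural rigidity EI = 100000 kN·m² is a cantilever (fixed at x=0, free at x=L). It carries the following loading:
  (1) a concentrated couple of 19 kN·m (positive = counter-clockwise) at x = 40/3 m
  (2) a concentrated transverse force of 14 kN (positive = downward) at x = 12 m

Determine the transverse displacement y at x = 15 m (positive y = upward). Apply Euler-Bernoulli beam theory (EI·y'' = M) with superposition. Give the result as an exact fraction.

Load 1 — applied couple M₀=19 kN·m at a=40/3 m (b=L-a=20/3):
  y_1 = M₀a(2x-a)/(2EI)  [x>a] = 19·(40/3)·(2·15-(40/3))/(2·100000) = 19/900 m
Load 2 — point force P=14 kN at a=12 m (b=L-a=8):
  y_2 = -Pa²(3x-a)/(6EI)  [x>a] = -14·12²·(3·15-12)/(6·100000) = -693/6250 m
Superposition: y = Σ y_i = -10099/112500 m ≈ -0.089769 m

y(15) = -10099/112500 m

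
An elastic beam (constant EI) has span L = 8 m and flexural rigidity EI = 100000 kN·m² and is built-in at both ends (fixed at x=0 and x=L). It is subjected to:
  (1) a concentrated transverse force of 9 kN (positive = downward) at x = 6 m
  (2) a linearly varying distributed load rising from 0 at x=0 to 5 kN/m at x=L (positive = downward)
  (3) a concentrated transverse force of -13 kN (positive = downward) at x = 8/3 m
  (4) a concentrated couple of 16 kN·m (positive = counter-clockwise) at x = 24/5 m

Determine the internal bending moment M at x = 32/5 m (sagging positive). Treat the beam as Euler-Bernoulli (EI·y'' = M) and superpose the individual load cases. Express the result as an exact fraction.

Load 1 — point force P=9 kN at a=6 m (b=L-a=2):
  M_1 = Pa²(a+3b)(L-x)/L³ - Pa²b/L²  [x>a] = 9·6²·(6+3·2)·(8-(32/5))/8³ - 9·6²·2/8² = 81/40 kN·m
Load 2 — triangular load w₀=5 kN/m (0→w₀ over full span):
  M_2 = 3w₀Lx/20 - w₀L²/30 - w₀x³/(6L) = 3·5·8·(32/5)/20 - 5·8²/30 - 5·(32/5)³/(6·8) = 32/75 kN·m
Load 3 — point force P=-13 kN at a=8/3 m (b=L-a=16/3):
  M_3 = Pa²(a+3b)(L-x)/L³ - Pa²b/L²  [x>a] = (-13)·(8/3)²·((8/3)+3·(16/3))·(8-(32/5))/8³ - (-13)·(8/3)²·(16/3)/8² = 104/45 kN·m
Load 4 — applied couple M₀=16 kN·m at a=24/5 m (b=L-a=16/5):
  M_4 = R_Ax - M_A - M₀  [x>a] with R_A=72/25, M_A=128/25 = (72/25)·(32/5) - (128/25) - 16 = -336/125 kN·m
Superposition: M = Σ M_i = 18673/9000 kN·m ≈ 2.074778 kN·m

M(32/5) = 18673/9000 kN·m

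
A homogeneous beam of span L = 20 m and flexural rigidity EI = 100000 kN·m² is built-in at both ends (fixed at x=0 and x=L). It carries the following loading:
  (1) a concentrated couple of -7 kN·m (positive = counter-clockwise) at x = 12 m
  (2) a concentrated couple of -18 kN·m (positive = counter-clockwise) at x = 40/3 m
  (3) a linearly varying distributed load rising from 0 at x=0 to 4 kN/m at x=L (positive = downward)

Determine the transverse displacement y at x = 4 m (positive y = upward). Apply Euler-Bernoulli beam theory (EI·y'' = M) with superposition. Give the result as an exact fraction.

y(4) = -5921/2343750 m

Load 1 — applied couple M₀=-7 kN·m at a=12 m (b=L-a=8):
  y_1 = (R_Ax³/6 - M_Ax²/2)/EI  [x≤a] with R_A=-63/125, M_A=-56/25 = ((-63/125)·4³/6 - (-56/25)·4²/2)/100000 = 49/390625 m
Load 2 — applied couple M₀=-18 kN·m at a=40/3 m (b=L-a=20/3):
  y_2 = (R_Ax³/6 - M_Ax²/2)/EI  [x≤a] with R_A=-6/5, M_A=-6 = ((-6/5)·4³/6 - (-6)·4²/2)/100000 = 11/31250 m
Load 3 — triangular load w₀=4 kN/m (0→w₀ over full span):
  y_3 = -w₀x²(L-x)²(x+2L)/(120LEI) = -4·4²·(20-4)²·(4+2·20)/(120·20·100000) = -704/234375 m
Superposition: y = Σ y_i = -5921/2343750 m ≈ -0.002526 m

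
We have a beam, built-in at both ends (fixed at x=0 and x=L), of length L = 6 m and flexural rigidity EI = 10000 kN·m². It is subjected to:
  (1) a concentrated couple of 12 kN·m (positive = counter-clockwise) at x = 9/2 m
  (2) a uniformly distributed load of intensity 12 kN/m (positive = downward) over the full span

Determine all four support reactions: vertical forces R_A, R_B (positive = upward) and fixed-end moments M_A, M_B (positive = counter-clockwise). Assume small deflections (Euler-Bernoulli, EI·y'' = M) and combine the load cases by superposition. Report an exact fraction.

Load 1 — applied couple M₀=12 kN·m at a=9/2 m (b=L-a=3/2):
  R_A = 6M₀ab/L³ = 6·12·(9/2)·(3/2)/6³ = 9/4 kN
  M_A = M₀b(2a-b)/L² = 12·(3/2)·(2·(9/2)-(3/2))/6² = 15/4 kN·m
  R_B = -6M₀ab/L³ = -6·12·(9/2)·(3/2)/6³ = -9/4 kN
  M_B = M₀a(2b-a)/L² = 12·(9/2)·(2·(3/2)-(9/2))/6² = -9/4 kN·m
Load 2 — uniform load w=12 kN/m over full span:
  R_A = wL/2 = 12·6/2 = 36 kN
  M_A = wL²/12 = 12·6²/12 = 36 kN·m
  R_B = wL/2 = 12·6/2 = 36 kN
  M_B = -wL²/12 = -12·6²/12 = -36 kN·m
Superposition: R_A = 153/4 kN, M_A = 159/4 kN·m, R_B = 135/4 kN, M_B = -153/4 kN·m

R_A = 153/4 kN, M_A = 159/4 kN·m, R_B = 135/4 kN, M_B = -153/4 kN·m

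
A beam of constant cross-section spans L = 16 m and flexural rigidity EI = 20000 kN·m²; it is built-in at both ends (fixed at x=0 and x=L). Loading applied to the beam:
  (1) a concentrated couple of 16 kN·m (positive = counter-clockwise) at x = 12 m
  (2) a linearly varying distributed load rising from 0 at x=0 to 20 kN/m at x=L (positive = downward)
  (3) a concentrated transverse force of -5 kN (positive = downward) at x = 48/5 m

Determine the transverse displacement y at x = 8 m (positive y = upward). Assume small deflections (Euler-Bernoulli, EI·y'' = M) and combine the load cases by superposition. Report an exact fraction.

Load 1 — applied couple M₀=16 kN·m at a=12 m (b=L-a=4):
  y_1 = (R_Ax³/6 - M_Ax²/2)/EI  [x≤a] with R_A=9/8, M_A=5 = ((9/8)·8³/6 - 5·8²/2)/20000 = -2/625 m
Load 2 — triangular load w₀=20 kN/m (0→w₀ over full span):
  y_2 = -w₀x²(L-x)²(x+2L)/(120LEI) = -20·8²·(16-8)²·(8+2·16)/(120·16·20000) = -32/375 m
Load 3 — point force P=-5 kN at a=48/5 m (b=L-a=32/5):
  y_3 = -Pb²x²(3aL-(3a+b)x)/(6L³EI)  [x≤a] = -(-5)·(32/5)²·8²·(3·(48/5)·16-(3·(48/5)+(32/5))·8)/(6·16³·20000) = 224/46875 m
Superposition: y = Σ y_i = -3926/46875 m ≈ -0.083755 m

y(8) = -3926/46875 m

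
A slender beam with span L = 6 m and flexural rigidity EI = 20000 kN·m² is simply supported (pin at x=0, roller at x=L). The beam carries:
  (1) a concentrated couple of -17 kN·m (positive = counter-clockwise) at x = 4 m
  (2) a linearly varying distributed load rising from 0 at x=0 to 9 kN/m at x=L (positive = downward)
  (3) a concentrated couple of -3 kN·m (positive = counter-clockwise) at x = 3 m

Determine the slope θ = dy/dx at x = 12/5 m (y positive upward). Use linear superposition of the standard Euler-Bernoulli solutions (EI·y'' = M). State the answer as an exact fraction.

Load 1 — applied couple M₀=-17 kN·m at a=4 m (b=L-a=2):
  θ_1 = (M₀x²/(2L)+C₁)/EI  [x≤a] with C₁=M₀(3b²-L²)/(6L)=34/3 = ((-17)·(12/5)²/(2·6)+(34/3))/20000 = 119/750000 rad
Load 2 — triangular load w₀=9 kN/m (0→w₀ over full span):
  θ_2 = -w₀(7L⁴-30L²x²+15x⁴)/(360LEI) = -9·(7·6⁴-30·6²·(12/5)²+15·(12/5)⁴)/(360·6·20000) = -8721/12500000 rad
Load 3 — applied couple M₀=-3 kN·m at a=3 m (b=L-a=3):
  θ_3 = (M₀x²/(2L)+C₁)/EI  [x≤a] with C₁=M₀(3b²-L²)/(6L)=3/4 = ((-3)·(12/5)²/(2·6)+(3/4))/20000 = -69/2000000 rad
Superposition: θ = Σ θ_i = -86027/150000000 rad ≈ -0.000574 rad

θ(12/5) = -86027/150000000 rad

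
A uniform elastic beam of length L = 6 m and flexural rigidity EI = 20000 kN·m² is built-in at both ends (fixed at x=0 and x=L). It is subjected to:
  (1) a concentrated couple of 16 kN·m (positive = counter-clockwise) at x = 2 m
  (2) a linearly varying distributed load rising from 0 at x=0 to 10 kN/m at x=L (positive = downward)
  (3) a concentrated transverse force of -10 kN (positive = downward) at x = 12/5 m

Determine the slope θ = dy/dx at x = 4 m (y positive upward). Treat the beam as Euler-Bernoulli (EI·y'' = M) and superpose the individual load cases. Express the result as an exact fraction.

θ(4) = -17/187500 rad

Load 1 — applied couple M₀=16 kN·m at a=2 m (b=L-a=4):
  θ_1 = (R_Ax²/2 - M_Ax - M₀(x-a))/EI  [x>a] with R_A=32/9, M_A=0 = ((32/9)·4²/2 - 0·4 - 16·(4-2))/20000 = -1/5625 rad
Load 2 — triangular load w₀=10 kN/m (0→w₀ over full span):
  θ_2 = -w₀(2x(L-x)(L-2x)(x+2L)+x²(L-x)²)/(120LEI) = -10·(2·4·(6-4)·(6-2·4)·(4+2·6)+4²·(6-4)²)/(120·6·20000) = 7/22500 rad
Load 3 — point force P=-10 kN at a=12/5 m (b=L-a=18/5):
  θ_3 = Pa²(L-x)(2bL-(3b+a)(L-x))/(2L³EI)  [x>a] = (-10)·(12/5)²·(6-4)·(2·(18/5)·6-(3·(18/5)+(12/5))·(6-4))/(2·6³·20000) = -7/31250 rad
Superposition: θ = Σ θ_i = -17/187500 rad ≈ -0.000091 rad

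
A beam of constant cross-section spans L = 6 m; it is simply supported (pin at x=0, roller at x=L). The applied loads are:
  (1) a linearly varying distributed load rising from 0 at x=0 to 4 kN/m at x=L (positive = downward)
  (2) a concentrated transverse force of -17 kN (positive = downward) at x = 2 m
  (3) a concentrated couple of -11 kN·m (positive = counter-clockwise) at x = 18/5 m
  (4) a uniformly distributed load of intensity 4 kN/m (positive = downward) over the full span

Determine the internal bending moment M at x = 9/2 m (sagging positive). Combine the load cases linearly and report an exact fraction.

Load 1 — triangular load w₀=4 kN/m (0→w₀ over full span):
  M_1 = w₀Lx/6 - w₀x³/(6L) = 4·6·(9/2)/6 - 4·(9/2)³/(6·6) = 63/8 kN·m
Load 2 — point force P=-17 kN at a=2 m (b=L-a=4):
  M_2 = Pa(L-x)/L  [x>a] = (-17)·2·(6-(9/2))/6 = -17/2 kN·m
Load 3 — applied couple M₀=-11 kN·m at a=18/5 m (b=L-a=12/5):
  M_3 = M₀x/L - M₀  [x>a] = (-11)·(9/2)/6 - (-11) = 11/4 kN·m
Load 4 — uniform load w=4 kN/m over full span:
  M_4 = wx(L-x)/2 = 4·(9/2)·(6-(9/2))/2 = 27/2 kN·m
Superposition: M = Σ M_i = 125/8 kN·m ≈ 15.625000 kN·m

M(9/2) = 125/8 kN·m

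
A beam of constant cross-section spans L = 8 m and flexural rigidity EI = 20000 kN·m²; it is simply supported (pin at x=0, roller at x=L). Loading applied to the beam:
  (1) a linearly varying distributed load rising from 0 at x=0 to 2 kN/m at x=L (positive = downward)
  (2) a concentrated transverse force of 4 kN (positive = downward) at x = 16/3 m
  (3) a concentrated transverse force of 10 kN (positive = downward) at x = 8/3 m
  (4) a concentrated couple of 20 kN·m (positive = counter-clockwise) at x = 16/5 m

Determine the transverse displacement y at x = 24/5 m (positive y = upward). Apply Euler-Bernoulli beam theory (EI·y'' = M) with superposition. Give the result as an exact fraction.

y(24/5) = -5538952/791015625 m

Load 1 — triangular load w₀=2 kN/m (0→w₀ over full span):
  y_1 = -w₀x(7L⁴-10L²x²+3x⁴)/(360LEI) = -2·(24/5)·(7·8⁴-10·8²·(24/5)²+3·(24/5)⁴)/(360·8·20000) = -75776/29296875 m
Load 2 — point force P=4 kN at a=16/3 m (b=L-a=8/3):
  y_2 = -Pbx(L²-b²-x²)/(6LEI)  [x≤a] = -4·(8/3)·(24/5)·(8²-(8/3)²-(24/5)²)/(6·8·20000) = -3808/2109375 m
Load 3 — point force P=10 kN at a=8/3 m (b=L-a=16/3):
  y_3 = -Pa(L-x)(2Lx-a²-x²)/(6LEI)  [x>a] = -10·(8/3)·(8-(24/5))·(2·8·(24/5)-(8/3)²-(24/5)²)/(6·8·20000) = -5248/1265625 m
Load 4 — applied couple M₀=20 kN·m at a=16/5 m (b=L-a=24/5):
  y_4 = (M₀x³/(6L)-M₀(x-a)²/2+C₁x)/EI  [x>a] with C₁=M₀(3b²-L²)/(6L)=32/15 = (20·(24/5)³/(6·8)-20·((24/5)-(16/5))²/2+(32/15)·(24/5))/20000 = 24/15625 m
Superposition: y = Σ y_i = -5538952/791015625 m ≈ -0.007002 m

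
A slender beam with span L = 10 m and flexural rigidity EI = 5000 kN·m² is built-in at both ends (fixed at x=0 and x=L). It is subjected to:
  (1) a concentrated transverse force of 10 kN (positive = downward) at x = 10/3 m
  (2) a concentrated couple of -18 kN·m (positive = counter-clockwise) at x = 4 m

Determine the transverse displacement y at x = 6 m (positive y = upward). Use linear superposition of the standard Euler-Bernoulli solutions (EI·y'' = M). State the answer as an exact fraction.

y(6) = -63328/6328125 m

Load 1 — point force P=10 kN at a=10/3 m (b=L-a=20/3):
  y_1 = -Pa²(L-x)²(3bL-(3b+a)(L-x))/(6L³EI)  [x>a] = -10·(10/3)²·(10-6)²·(3·(20/3)·10-(3·(20/3)+(10/3))·(10-6))/(6·10³·5000) = -64/10125 m
Load 2 — applied couple M₀=-18 kN·m at a=4 m (b=L-a=6):
  y_2 = (R_Ax³/6 - M_Ax²/2 - M₀(x-a)²/2)/EI  [x>a] with R_A=-324/125, M_A=-54/25 = ((-324/125)·6³/6 - (-54/25)·6²/2 - (-18)·(6-4)²/2)/5000 = -288/78125 m
Superposition: y = Σ y_i = -63328/6328125 m ≈ -0.010007 m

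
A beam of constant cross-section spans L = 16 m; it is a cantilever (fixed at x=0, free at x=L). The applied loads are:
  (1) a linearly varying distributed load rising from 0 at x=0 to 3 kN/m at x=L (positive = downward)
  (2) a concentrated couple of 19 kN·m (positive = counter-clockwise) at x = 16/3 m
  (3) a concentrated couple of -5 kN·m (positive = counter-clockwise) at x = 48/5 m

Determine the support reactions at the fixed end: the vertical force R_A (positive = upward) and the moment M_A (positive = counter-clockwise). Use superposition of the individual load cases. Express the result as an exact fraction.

Load 1 — triangular load w₀=3 kN/m (0→w₀ over full span):
  R_A = w₀L/2 = 3·16/2 = 24 kN
  M_A = w₀L²/3 = 3·16²/3 = 256 kN·m
Load 2 — applied couple M₀=19 kN·m at a=16/3 m (b=L-a=32/3):
  R_A = 0 kN
  M_A = -M₀ = -19 kN·m
Load 3 — applied couple M₀=-5 kN·m at a=48/5 m (b=L-a=32/5):
  R_A = 0 kN
  M_A = -M₀ = -(-5) = 5 kN·m
Superposition: R_A = 24 kN, M_A = 242 kN·m

R_A = 24 kN, M_A = 242 kN·m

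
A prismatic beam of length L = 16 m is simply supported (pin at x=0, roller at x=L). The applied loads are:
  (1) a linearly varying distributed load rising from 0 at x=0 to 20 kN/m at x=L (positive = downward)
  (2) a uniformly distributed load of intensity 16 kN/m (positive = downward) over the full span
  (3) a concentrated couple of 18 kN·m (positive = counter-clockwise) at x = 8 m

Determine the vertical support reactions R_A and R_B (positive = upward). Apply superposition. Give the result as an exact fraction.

R_A = 4379/24 kN, R_B = 5605/24 kN

Load 1 — triangular load w₀=20 kN/m (0→w₀ over full span):
  R_A = w₀L/6 = 20·16/6 = 160/3 kN
  R_B = w₀L/3 = 20·16/3 = 320/3 kN
Load 2 — uniform load w=16 kN/m over full span:
  R_A = wL/2 = 16·16/2 = 128 kN
  R_B = wL/2 = 16·16/2 = 128 kN
Load 3 — applied couple M₀=18 kN·m at a=8 m (b=L-a=8):
  R_A = M₀/L = 18/16 = 9/8 kN
  R_B = -M₀/L = -18/16 = -9/8 kN
Superposition: R_A = 4379/24 kN, R_B = 5605/24 kN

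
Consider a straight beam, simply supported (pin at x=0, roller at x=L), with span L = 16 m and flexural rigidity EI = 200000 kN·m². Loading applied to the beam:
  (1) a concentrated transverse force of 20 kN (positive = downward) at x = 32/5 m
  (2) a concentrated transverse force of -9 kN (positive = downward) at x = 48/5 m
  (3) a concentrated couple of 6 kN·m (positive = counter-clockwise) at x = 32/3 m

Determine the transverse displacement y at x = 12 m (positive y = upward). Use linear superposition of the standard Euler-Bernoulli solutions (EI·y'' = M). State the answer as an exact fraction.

Load 1 — point force P=20 kN at a=32/5 m (b=L-a=48/5):
  y_1 = -Pa(L-x)(2Lx-a²-x²)/(6LEI)  [x>a] = -20·(32/5)·(16-12)·(2·16·12-(32/5)²-12²)/(6·16·200000) = -1244/234375 m
Load 2 — point force P=-9 kN at a=48/5 m (b=L-a=32/5):
  y_2 = -Pa(L-x)(2Lx-a²-x²)/(6LEI)  [x>a] = -(-9)·(48/5)·(16-12)·(2·16·12-(48/5)²-12²)/(6·16·200000) = 2079/781250 m
Load 3 — applied couple M₀=6 kN·m at a=32/3 m (b=L-a=16/3):
  y_3 = (M₀x³/(6L)-M₀(x-a)²/2+C₁x)/EI  [x>a] with C₁=M₀(3b²-L²)/(6L)=-32/3 = (6·12³/(6·16)-6·(12-(32/3))²/2+(-32/3)·12)/200000 = -19/150000 m
Superposition: y = Σ y_i = -17333/6250000 m ≈ -0.002773 m

y(12) = -17333/6250000 m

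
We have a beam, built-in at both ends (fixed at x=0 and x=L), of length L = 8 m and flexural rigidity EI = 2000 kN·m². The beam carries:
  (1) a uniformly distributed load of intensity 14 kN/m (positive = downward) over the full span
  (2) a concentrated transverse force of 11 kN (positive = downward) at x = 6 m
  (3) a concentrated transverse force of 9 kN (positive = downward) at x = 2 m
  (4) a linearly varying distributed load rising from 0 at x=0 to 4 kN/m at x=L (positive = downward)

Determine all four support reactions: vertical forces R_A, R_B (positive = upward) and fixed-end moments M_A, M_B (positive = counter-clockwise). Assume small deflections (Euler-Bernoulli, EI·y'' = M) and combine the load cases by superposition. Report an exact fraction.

R_A = 5609/80 kN, M_A = 1949/20 kN·m, R_B = 6231/80 kN, M_B = -6193/60 kN·m

Load 1 — uniform load w=14 kN/m over full span:
  R_A = wL/2 = 14·8/2 = 56 kN
  M_A = wL²/12 = 14·8²/12 = 224/3 kN·m
  R_B = wL/2 = 14·8/2 = 56 kN
  M_B = -wL²/12 = -14·8²/12 = -224/3 kN·m
Load 2 — point force P=11 kN at a=6 m (b=L-a=2):
  R_A = Pb²(3a+b)/L³ = 11·2²·(3·6+2)/8³ = 55/32 kN
  M_A = Pab²/L² = 11·6·2²/8² = 33/8 kN·m
  R_B = Pa²(a+3b)/L³ = 11·6²·(6+3·2)/8³ = 297/32 kN
  M_B = -Pa²b/L² = -11·6²·2/8² = -99/8 kN·m
Load 3 — point force P=9 kN at a=2 m (b=L-a=6):
  R_A = Pb²(3a+b)/L³ = 9·6²·(3·2+6)/8³ = 243/32 kN
  M_A = Pab²/L² = 9·2·6²/8² = 81/8 kN·m
  R_B = Pa²(a+3b)/L³ = 9·2²·(2+3·6)/8³ = 45/32 kN
  M_B = -Pa²b/L² = -9·2²·6/8² = -27/8 kN·m
Load 4 — triangular load w₀=4 kN/m (0→w₀ over full span):
  R_A = 3w₀L/20 = 3·4·8/20 = 24/5 kN
  M_A = w₀L²/30 = 4·8²/30 = 128/15 kN·m
  R_B = 7w₀L/20 = 7·4·8/20 = 56/5 kN
  M_B = -w₀L²/20 = -4·8²/20 = -64/5 kN·m
Superposition: R_A = 5609/80 kN, M_A = 1949/20 kN·m, R_B = 6231/80 kN, M_B = -6193/60 kN·m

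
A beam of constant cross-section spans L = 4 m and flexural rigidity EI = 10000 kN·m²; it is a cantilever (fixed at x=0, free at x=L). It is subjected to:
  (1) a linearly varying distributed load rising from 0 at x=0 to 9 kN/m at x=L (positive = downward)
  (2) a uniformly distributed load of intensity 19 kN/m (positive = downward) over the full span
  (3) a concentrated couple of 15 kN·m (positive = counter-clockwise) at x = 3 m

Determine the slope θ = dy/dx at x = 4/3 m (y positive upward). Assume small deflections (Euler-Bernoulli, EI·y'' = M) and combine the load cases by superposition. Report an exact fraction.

θ(4/3) = -3461/202500 rad

Load 1 — triangular load w₀=9 kN/m (0→w₀ over full span):
  θ_1 = (w₀Lx²/4-w₀L²x/3-w₀x⁴/(24L))/EI = (9·4·(4/3)²/4-9·4²·(4/3)/3-9·(4/3)⁴/(24·4))/10000 = -163/33750 rad
Load 2 — uniform load w=19 kN/m over full span:
  θ_2 = -wx(x²-3Lx+3L²)/(6EI) = -19·(4/3)·((4/3)²-3·4·(4/3)+3·4²)/(6·10000) = -722/50625 rad
Load 3 — applied couple M₀=15 kN·m at a=3 m (b=L-a=1):
  θ_3 = M₀x/EI  [x≤a] = 15·(4/3)/10000 = 1/500 rad
Superposition: θ = Σ θ_i = -3461/202500 rad ≈ -0.017091 rad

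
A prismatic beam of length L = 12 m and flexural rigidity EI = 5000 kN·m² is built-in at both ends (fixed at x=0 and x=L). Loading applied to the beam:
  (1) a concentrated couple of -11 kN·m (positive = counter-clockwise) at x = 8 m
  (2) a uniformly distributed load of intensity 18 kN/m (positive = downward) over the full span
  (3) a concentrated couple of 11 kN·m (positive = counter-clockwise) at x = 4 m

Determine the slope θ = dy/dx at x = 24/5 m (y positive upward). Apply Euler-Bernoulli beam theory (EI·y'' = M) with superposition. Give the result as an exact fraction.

θ(24/5) = -3613/156250 rad

Load 1 — applied couple M₀=-11 kN·m at a=8 m (b=L-a=4):
  θ_1 = (R_Ax²/2 - M_Ax)/EI  [x≤a] with R_A=-11/9, M_A=-11/3 = ((-11/9)·(24/5)²/2 - (-11/3)·(24/5))/5000 = 11/15625 rad
Load 2 — uniform load w=18 kN/m over full span:
  θ_2 = -wx(L-x)(L-2x)/(12EI) = -18·(24/5)·(12-(24/5))·(12-2·(24/5))/(12·5000) = -1944/78125 rad
Load 3 — applied couple M₀=11 kN·m at a=4 m (b=L-a=8):
  θ_3 = (R_Ax²/2 - M_Ax - M₀(x-a))/EI  [x>a] with R_A=11/9, M_A=0 = ((11/9)·(24/5)²/2 - 0·(24/5) - 11·((24/5)-4))/5000 = 33/31250 rad
Superposition: θ = Σ θ_i = -3613/156250 rad ≈ -0.023123 rad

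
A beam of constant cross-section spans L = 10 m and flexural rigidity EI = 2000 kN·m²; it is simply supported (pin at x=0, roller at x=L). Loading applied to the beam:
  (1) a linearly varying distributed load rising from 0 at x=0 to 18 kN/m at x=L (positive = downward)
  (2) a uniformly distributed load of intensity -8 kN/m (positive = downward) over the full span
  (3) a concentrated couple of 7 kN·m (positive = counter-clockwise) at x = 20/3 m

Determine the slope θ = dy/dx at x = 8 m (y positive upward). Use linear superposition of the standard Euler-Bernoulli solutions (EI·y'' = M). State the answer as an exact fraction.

Load 1 — triangular load w₀=18 kN/m (0→w₀ over full span):
  θ_1 = -w₀(7L⁴-30L²x²+15x⁴)/(360LEI) = -18·(7·10⁴-30·10²·8²+15·8⁴)/(360·10·2000) = 757/5000 rad
Load 2 — uniform load w=-8 kN/m over full span:
  θ_2 = -w(L³-6Lx²+4x³)/(24EI) = -(-8)·(10³-6·10·8²+4·8³)/(24·2000) = -33/250 rad
Load 3 — applied couple M₀=7 kN·m at a=20/3 m (b=L-a=10/3):
  θ_3 = (M₀x²/(2L)-M₀(x-a)+C₁)/EI  [x>a] with C₁=M₀(3b²-L²)/(6L)=-70/9 = (7·8²/(2·10)-7·(8-(20/3))+(-70/9))/2000 = 119/45000 rad
Superposition: θ = Σ θ_i = 124/5625 rad ≈ 0.022044 rad

θ(8) = 124/5625 rad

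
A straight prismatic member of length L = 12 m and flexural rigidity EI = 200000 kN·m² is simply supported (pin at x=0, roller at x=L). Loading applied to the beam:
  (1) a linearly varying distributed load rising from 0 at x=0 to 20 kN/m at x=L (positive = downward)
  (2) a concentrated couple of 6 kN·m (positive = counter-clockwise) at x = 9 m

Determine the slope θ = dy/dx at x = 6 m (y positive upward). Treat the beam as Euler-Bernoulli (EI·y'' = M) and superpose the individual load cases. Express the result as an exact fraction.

θ(6) = -171/800000 rad

Load 1 — triangular load w₀=20 kN/m (0→w₀ over full span):
  θ_1 = -w₀(7L⁴-30L²x²+15x⁴)/(360LEI) = -20·(7·12⁴-30·12²·6²+15·6⁴)/(360·12·200000) = -21/100000 rad
Load 2 — applied couple M₀=6 kN·m at a=9 m (b=L-a=3):
  θ_2 = (M₀x²/(2L)+C₁)/EI  [x≤a] with C₁=M₀(3b²-L²)/(6L)=-39/4 = (6·6²/(2·12)+(-39/4))/200000 = -3/800000 rad
Superposition: θ = Σ θ_i = -171/800000 rad ≈ -0.000214 rad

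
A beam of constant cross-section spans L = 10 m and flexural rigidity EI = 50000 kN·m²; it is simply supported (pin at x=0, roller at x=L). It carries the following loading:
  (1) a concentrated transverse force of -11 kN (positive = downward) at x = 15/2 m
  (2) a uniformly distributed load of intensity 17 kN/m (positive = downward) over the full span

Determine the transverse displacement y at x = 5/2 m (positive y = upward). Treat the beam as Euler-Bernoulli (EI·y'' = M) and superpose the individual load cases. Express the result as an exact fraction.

Load 1 — point force P=-11 kN at a=15/2 m (b=L-a=5/2):
  y_1 = -Pbx(L²-b²-x²)/(6LEI)  [x≤a] = -(-11)·(5/2)·(5/2)·(10²-(5/2)²-(5/2)²)/(6·10·50000) = 77/38400 m
Load 2 — uniform load w=17 kN/m over full span:
  y_2 = -wx(L³-2Lx²+x³)/(24EI) = -17·(5/2)·(10³-2·10·(5/2)²+(5/2)³)/(24·50000) = -323/10240 m
Superposition: y = Σ y_i = -4537/153600 m ≈ -0.029538 m

y(5/2) = -4537/153600 m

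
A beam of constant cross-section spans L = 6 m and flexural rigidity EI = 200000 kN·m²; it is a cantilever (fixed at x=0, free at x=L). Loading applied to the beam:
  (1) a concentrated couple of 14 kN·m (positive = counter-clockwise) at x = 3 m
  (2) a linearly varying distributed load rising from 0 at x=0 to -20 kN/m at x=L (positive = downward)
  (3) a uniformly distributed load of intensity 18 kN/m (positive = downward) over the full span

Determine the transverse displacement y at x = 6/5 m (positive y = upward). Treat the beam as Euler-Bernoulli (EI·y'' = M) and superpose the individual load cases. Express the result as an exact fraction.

Load 1 — applied couple M₀=14 kN·m at a=3 m (b=L-a=3):
  y_1 = M₀x²/(2EI)  [x≤a] = 14·(6/5)²/(2·200000) = 63/1250000 m
Load 2 — triangular load w₀=-20 kN/m (0→w₀ over full span):
  y_2 = (w₀Lx³/12-w₀L²x²/6-w₀x⁵/(120L))/EI = ((-20)·6·(6/5)³/12-(-20)·6²·(6/5)²/6-(-20)·(6/5)⁵/(120·6))/200000 = 60777/78125000 m
Load 3 — uniform load w=18 kN/m over full span:
  y_3 = -wx²(x²-4Lx+6L²)/(24EI) = -18·(6/5)²·((6/5)²-4·6·(6/5)+6·6²)/(24·200000) = -31833/31250000 m
Superposition: y = Σ y_i = -3717/19531250 m ≈ -0.000190 m

y(6/5) = -3717/19531250 m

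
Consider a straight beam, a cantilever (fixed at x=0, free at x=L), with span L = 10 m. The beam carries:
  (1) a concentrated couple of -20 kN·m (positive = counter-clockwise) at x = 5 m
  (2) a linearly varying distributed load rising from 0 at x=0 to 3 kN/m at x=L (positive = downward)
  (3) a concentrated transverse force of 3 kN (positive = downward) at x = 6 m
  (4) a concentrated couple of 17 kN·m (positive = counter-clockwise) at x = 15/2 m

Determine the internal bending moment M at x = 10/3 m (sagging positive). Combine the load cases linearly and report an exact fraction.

Load 1 — applied couple M₀=-20 kN·m at a=5 m (b=L-a=5):
  M_1 = M₀  [x≤a] = (-20) = -20 kN·m
Load 2 — triangular load w₀=3 kN/m (0→w₀ over full span):
  M_2 = w₀Lx/2 - w₀L²/3 - w₀x³/(6L) = 3·10·(10/3)/2 - 3·10²/3 - 3·(10/3)³/(6·10) = -1400/27 kN·m
Load 3 — point force P=3 kN at a=6 m (b=L-a=4):
  M_3 = -P(a-x)  [x≤a] = -3·(6-(10/3)) = -8 kN·m
Load 4 — applied couple M₀=17 kN·m at a=15/2 m (b=L-a=5/2):
  M_4 = M₀  [x≤a] = 17 = 17 kN·m
Superposition: M = Σ M_i = -1697/27 kN·m ≈ -62.851852 kN·m

M(10/3) = -1697/27 kN·m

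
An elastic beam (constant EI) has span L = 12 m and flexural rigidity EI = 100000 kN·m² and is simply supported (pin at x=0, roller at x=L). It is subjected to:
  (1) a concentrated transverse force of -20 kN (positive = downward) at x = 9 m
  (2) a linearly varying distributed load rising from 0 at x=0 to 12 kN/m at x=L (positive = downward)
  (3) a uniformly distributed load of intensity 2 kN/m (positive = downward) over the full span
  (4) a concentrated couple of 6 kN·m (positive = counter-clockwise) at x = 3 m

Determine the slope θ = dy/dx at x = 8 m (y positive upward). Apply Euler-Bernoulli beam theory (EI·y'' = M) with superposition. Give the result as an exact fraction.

θ(8) = 12613/6000000 rad

Load 1 — point force P=-20 kN at a=9 m (b=L-a=3):
  θ_1 = -Pb(L²-b²-3x²)/(6LEI)  [x≤a] = -(-20)·3·(12²-3²-3·8²)/(6·12·100000) = -19/40000 rad
Load 2 — triangular load w₀=12 kN/m (0→w₀ over full span):
  θ_2 = -w₀(7L⁴-30L²x²+15x⁴)/(360LEI) = -12·(7·12⁴-30·12²·8²+15·8⁴)/(360·12·100000) = 91/46875 rad
Load 3 — uniform load w=2 kN/m over full span:
  θ_3 = -w(L³-6Lx²+4x³)/(24EI) = -2·(12³-6·12·8²+4·8³)/(24·100000) = 13/18750 rad
Load 4 — applied couple M₀=6 kN·m at a=3 m (b=L-a=9):
  θ_4 = (M₀x²/(2L)-M₀(x-a)+C₁)/EI  [x>a] with C₁=M₀(3b²-L²)/(6L)=33/4 = (6·8²/(2·12)-6·(8-3)+(33/4))/100000 = -23/400000 rad
Superposition: θ = Σ θ_i = 12613/6000000 rad ≈ 0.002102 rad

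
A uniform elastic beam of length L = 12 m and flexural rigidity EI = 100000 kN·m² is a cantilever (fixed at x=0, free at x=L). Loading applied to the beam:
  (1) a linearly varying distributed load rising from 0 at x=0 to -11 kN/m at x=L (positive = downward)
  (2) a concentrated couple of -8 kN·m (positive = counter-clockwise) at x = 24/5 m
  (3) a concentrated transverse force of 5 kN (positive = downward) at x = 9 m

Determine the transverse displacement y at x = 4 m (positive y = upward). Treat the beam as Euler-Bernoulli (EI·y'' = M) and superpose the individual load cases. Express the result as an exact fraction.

y(4) = 17759/562500 m

Load 1 — triangular load w₀=-11 kN/m (0→w₀ over full span):
  y_1 = (w₀Lx³/12-w₀L²x²/6-w₀x⁵/(120L))/EI = ((-11)·12·4³/12-(-11)·12²·4²/6-(-11)·4⁵/(120·12))/100000 = 4961/140625 m
Load 2 — applied couple M₀=-8 kN·m at a=24/5 m (b=L-a=36/5):
  y_2 = M₀x²/(2EI)  [x≤a] = (-8)·4²/(2·100000) = -2/3125 m
Load 3 — point force P=5 kN at a=9 m (b=L-a=3):
  y_3 = -Px²(3a-x)/(6EI)  [x≤a] = -5·4²·(3·9-4)/(6·100000) = -23/7500 m
Superposition: y = Σ y_i = 17759/562500 m ≈ 0.031572 m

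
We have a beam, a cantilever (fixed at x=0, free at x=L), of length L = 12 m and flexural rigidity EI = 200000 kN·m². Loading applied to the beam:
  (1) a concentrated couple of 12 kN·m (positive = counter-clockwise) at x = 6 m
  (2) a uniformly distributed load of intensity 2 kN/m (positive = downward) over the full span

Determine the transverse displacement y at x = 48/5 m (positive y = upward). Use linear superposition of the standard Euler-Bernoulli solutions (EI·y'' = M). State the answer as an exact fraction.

y(48/5) = -260091/15625000 m

Load 1 — applied couple M₀=12 kN·m at a=6 m (b=L-a=6):
  y_1 = M₀a(2x-a)/(2EI)  [x>a] = 12·6·(2·(48/5)-6)/(2·200000) = 297/125000 m
Load 2 — uniform load w=2 kN/m over full span:
  y_2 = -wx²(x²-4Lx+6L²)/(24EI) = -2·(48/5)²·((48/5)²-4·12·(48/5)+6·12²)/(24·200000) = -37152/1953125 m
Superposition: y = Σ y_i = -260091/15625000 m ≈ -0.016646 m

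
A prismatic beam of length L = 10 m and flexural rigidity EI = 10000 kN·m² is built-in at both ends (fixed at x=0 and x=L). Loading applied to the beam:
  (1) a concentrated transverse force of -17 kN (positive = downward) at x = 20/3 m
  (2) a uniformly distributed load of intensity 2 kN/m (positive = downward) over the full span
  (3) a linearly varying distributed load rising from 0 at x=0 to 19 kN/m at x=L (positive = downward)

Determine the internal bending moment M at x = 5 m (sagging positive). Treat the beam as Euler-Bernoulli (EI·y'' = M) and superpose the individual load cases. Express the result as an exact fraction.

M(5) = 1385/36 kN·m

Load 1 — point force P=-17 kN at a=20/3 m (b=L-a=10/3):
  M_1 = Pb²(3a+b)x/L³ - Pab²/L²  [x≤a] = (-17)·(10/3)²·(3·(20/3)+(10/3))·5/10³ - (-17)·(20/3)·(10/3)²/10² = -85/9 kN·m
Load 2 — uniform load w=2 kN/m over full span:
  M_2 = wLx/2 - wL²/12 - wx²/2 = 2·10·5/2 - 2·10²/12 - 2·5²/2 = 25/3 kN·m
Load 3 — triangular load w₀=19 kN/m (0→w₀ over full span):
  M_3 = 3w₀Lx/20 - w₀L²/30 - w₀x³/(6L) = 3·19·10·5/20 - 19·10²/30 - 19·5³/(6·10) = 475/12 kN·m
Superposition: M = Σ M_i = 1385/36 kN·m ≈ 38.472222 kN·m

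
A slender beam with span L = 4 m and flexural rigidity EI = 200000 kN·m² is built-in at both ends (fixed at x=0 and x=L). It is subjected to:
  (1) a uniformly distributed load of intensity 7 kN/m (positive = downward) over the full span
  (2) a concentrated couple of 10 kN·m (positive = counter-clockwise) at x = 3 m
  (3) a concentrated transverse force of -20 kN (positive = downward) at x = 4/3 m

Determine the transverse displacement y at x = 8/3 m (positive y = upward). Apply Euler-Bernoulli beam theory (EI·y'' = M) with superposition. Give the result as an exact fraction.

Load 1 — uniform load w=7 kN/m over full span:
  y_1 = -wx²(L-x)²/(24EI) = -7·(8/3)²·(4-(8/3))²/(24·200000) = -14/759375 m
Load 2 — applied couple M₀=10 kN·m at a=3 m (b=L-a=1):
  y_2 = (R_Ax³/6 - M_Ax²/2)/EI  [x≤a] with R_A=45/16, M_A=25/8 = ((45/16)·(8/3)³/6 - (25/8)·(8/3)²/2)/200000 = -1/90000 m
Load 3 — point force P=-20 kN at a=4/3 m (b=L-a=8/3):
  y_3 = -Pa²(L-x)²(3bL-(3b+a)(L-x))/(6L³EI)  [x>a] = -(-20)·(4/3)²·(4-(8/3))²·(3·(8/3)·4-(3·(8/3)+(4/3))·(4-(8/3)))/(6·4³·200000) = 22/1366875 m
Superposition: y = Σ y_i = -1471/109350000 m ≈ -0.000013 m

y(8/3) = -1471/109350000 m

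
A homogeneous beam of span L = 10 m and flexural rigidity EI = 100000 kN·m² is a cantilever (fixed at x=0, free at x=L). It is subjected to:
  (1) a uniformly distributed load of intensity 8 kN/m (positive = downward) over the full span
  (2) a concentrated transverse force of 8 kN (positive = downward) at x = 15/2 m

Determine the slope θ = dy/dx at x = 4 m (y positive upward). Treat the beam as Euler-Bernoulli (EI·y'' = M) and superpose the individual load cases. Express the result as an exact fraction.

Load 1 — uniform load w=8 kN/m over full span:
  θ_1 = -wx(x²-3Lx+3L²)/(6EI) = -8·4·(4²-3·10·4+3·10²)/(6·100000) = -98/9375 rad
Load 2 — point force P=8 kN at a=15/2 m (b=L-a=5/2):
  θ_2 = -Px(2a-x)/(2EI)  [x≤a] = -8·4·(2·(15/2)-4)/(2·100000) = -11/6250 rad
Superposition: θ = Σ θ_i = -229/18750 rad ≈ -0.012213 rad

θ(4) = -229/18750 rad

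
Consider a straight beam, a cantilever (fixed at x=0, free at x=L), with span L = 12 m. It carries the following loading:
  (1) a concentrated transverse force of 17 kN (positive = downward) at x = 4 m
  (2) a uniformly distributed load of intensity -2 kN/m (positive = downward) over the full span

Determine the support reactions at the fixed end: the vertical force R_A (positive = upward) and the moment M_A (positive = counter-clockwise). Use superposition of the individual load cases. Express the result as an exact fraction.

R_A = -7 kN, M_A = -76 kN·m

Load 1 — point force P=17 kN at a=4 m (b=L-a=8):
  R_A = P = 17 kN
  M_A = Pa = 17·4 = 68 kN·m
Load 2 — uniform load w=-2 kN/m over full span:
  R_A = wL = (-2)·12 = -24 kN
  M_A = wL²/2 = (-2)·12²/2 = -144 kN·m
Superposition: R_A = -7 kN, M_A = -76 kN·m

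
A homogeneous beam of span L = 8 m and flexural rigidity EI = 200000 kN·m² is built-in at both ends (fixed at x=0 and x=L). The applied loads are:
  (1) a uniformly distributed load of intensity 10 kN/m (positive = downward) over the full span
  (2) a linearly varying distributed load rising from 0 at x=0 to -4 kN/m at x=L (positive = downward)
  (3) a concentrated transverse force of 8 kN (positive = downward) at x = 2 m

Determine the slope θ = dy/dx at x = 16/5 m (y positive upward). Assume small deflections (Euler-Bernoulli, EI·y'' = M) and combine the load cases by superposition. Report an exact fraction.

θ(16/5) = -152/1953125 rad

Load 1 — uniform load w=10 kN/m over full span:
  θ_1 = -wx(L-x)(L-2x)/(12EI) = -10·(16/5)·(8-(16/5))·(8-2·(16/5))/(12·200000) = -8/78125 rad
Load 2 — triangular load w₀=-4 kN/m (0→w₀ over full span):
  θ_2 = -w₀(2x(L-x)(L-2x)(x+2L)+x²(L-x)²)/(120LEI) = -(-4)·(2·(16/5)·(8-(16/5))·(8-2·(16/5))·((16/5)+2·8)+(16/5)²·(8-(16/5))²)/(120·8·200000) = 48/1953125 rad
Load 3 — point force P=8 kN at a=2 m (b=L-a=6):
  θ_3 = Pa²(L-x)(2bL-(3b+a)(L-x))/(2L³EI)  [x>a] = 8·2²·(8-(16/5))·(2·6·8-(3·6+2)·(8-(16/5)))/(2·8³·200000) = 0 rad
Superposition: θ = Σ θ_i = -152/1953125 rad ≈ -0.000078 rad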